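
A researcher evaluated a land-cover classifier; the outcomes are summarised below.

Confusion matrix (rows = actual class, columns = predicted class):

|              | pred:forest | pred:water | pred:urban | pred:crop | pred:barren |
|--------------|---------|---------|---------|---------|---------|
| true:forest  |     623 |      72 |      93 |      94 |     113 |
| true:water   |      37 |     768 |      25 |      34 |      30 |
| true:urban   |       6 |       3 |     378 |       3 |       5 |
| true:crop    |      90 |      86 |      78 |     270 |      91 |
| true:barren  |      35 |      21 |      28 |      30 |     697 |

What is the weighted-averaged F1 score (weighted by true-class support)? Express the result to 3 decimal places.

Per-class F1 score (2·TP/(2·TP+FP+FN)):
  forest: TP=623, FP=37+6+90+35=168, FN=72+93+94+113=372 → 1246/1786 = 0.6976
  water: TP=768, FP=72+3+86+21=182, FN=37+25+34+30=126 → 1536/1844 = 0.8330
  urban: TP=378, FP=93+25+78+28=224, FN=6+3+3+5=17 → 756/997 = 0.7583
  crop: TP=270, FP=94+34+3+30=161, FN=90+86+78+91=345 → 540/1046 = 0.5163
  barren: TP=697, FP=113+30+5+91=239, FN=35+21+28+30=114 → 1394/1747 = 0.7979
Weighted-F1 score = Σ (supportᵢ/N)·F1 scoreᵢ with N=3710: (995/3710)·0.6976 + (894/3710)·0.8330 + (395/3710)·0.7583 + (615/3710)·0.5163 + (811/3710)·0.7979 = 0.729

0.729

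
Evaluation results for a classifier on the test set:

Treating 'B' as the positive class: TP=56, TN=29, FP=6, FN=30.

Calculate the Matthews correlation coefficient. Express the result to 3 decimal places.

0.435

MCC = (TP·TN − FP·FN) / √((TP+FP)(TP+FN)(TN+FP)(TN+FN))
Numerator = 56·29 − 6·30 = 1444
Denominator = √(62·86·35·59) = √11010580 = 3318.2194
MCC = 1444 / 3318.2194 = 0.435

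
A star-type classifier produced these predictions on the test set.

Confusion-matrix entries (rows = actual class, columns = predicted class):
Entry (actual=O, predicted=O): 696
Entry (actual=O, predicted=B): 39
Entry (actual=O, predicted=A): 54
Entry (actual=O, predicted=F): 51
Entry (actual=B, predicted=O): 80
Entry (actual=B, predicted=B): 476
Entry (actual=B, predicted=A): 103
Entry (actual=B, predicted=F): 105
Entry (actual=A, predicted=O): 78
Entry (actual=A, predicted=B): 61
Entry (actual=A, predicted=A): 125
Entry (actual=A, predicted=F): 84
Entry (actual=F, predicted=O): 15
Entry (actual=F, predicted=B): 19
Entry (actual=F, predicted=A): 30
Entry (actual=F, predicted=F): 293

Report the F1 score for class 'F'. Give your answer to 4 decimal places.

0.6584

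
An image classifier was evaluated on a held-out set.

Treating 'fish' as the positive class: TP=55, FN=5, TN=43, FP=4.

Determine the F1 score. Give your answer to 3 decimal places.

0.924

Precision = TP/(TP+FP) = 55/59 = 0.9322
Recall = TP/(TP+FN) = 55/60 = 0.9167
F1 = 2·TP/(2·TP+FP+FN) = 110/119 = 0.924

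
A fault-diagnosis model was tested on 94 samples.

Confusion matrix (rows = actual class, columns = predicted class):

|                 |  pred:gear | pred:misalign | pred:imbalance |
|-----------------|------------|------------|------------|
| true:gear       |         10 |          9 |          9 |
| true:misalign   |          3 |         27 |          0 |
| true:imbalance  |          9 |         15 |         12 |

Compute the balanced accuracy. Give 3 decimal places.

Balanced accuracy = mean of per-class recall.
  gear: recall = 10/28 = 0.3571
  misalign: recall = 27/30 = 0.9000
  imbalance: recall = 12/36 = 0.3333
Mean = (0.3571 + 0.9000 + 0.3333) / 3 = 0.530

0.530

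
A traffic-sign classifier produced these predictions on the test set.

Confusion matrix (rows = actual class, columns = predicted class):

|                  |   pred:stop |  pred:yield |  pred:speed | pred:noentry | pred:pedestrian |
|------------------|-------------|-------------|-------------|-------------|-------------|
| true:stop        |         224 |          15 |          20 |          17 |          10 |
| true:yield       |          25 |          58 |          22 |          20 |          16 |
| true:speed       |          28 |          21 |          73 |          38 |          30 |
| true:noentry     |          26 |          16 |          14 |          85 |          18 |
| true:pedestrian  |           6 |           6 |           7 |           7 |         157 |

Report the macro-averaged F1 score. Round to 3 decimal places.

Per-class F1 score (2·TP/(2·TP+FP+FN)):
  stop: TP=224, FP=25+28+26+6=85, FN=15+20+17+10=62 → 448/595 = 0.7529
  yield: TP=58, FP=15+21+16+6=58, FN=25+22+20+16=83 → 116/257 = 0.4514
  speed: TP=73, FP=20+22+14+7=63, FN=28+21+38+30=117 → 146/326 = 0.4479
  noentry: TP=85, FP=17+20+38+7=82, FN=26+16+14+18=74 → 170/326 = 0.5215
  pedestrian: TP=157, FP=10+16+30+18=74, FN=6+6+7+7=26 → 314/414 = 0.7585
Macro-F1 score = mean = (0.7529 + 0.4514 + 0.4479 + 0.5215 + 0.7585) / 5 = 0.586

0.586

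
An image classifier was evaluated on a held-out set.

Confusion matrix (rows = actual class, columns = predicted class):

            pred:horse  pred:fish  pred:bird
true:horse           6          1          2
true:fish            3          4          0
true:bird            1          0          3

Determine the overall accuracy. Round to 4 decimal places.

Accuracy = trace / total = (6+4+3=13) / 20 = 13/20 = 0.6500

0.6500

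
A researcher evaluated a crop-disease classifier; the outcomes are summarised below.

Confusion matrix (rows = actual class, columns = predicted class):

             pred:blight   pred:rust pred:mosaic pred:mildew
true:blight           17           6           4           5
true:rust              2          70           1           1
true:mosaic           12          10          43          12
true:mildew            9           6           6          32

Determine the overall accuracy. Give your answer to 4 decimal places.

0.6864

Accuracy = trace / total = (17+70+43+32=162) / 236 = 162/236 = 0.6864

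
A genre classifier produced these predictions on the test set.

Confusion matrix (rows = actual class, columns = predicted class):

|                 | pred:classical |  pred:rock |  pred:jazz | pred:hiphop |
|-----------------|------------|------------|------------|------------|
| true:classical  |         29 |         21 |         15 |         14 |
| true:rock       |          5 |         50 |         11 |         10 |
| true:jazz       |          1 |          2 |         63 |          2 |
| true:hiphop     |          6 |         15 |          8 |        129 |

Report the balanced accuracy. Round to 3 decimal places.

Balanced accuracy = mean of per-class recall.
  classical: recall = 29/79 = 0.3671
  rock: recall = 50/76 = 0.6579
  jazz: recall = 63/68 = 0.9265
  hiphop: recall = 129/158 = 0.8165
Mean = (0.3671 + 0.6579 + 0.9265 + 0.8165) / 4 = 0.692

0.692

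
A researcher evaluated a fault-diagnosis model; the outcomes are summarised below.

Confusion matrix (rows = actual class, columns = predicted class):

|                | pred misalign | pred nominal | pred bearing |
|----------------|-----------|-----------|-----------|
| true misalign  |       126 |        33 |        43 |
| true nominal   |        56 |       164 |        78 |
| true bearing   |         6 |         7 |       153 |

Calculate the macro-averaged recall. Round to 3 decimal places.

Per-class recall (TP/(TP+FN)):
  misalign: TP=126, FN=33+43=76 → 126/202 = 0.6238
  nominal: TP=164, FN=56+78=134 → 164/298 = 0.5503
  bearing: TP=153, FN=6+7=13 → 153/166 = 0.9217
Macro-recall = mean = (0.6238 + 0.5503 + 0.9217) / 3 = 0.699

0.699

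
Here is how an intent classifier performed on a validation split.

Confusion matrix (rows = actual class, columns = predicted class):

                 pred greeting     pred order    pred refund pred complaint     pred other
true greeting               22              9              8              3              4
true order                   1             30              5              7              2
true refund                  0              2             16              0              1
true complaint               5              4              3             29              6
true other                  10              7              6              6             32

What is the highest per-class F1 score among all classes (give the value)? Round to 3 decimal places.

0.630

Per-class F1 score (2·TP/(2·TP+FP+FN)):
  greeting: TP=22, FP=1+0+5+10=16, FN=9+8+3+4=24 → 44/84 = 0.5238
  order: TP=30, FP=9+2+4+7=22, FN=1+5+7+2=15 → 60/97 = 0.6186
  refund: TP=16, FP=8+5+3+6=22, FN=0+2+0+1=3 → 32/57 = 0.5614
  complaint: TP=29, FP=3+7+0+6=16, FN=5+4+3+6=18 → 58/92 = 0.6304
  other: TP=32, FP=4+2+1+6=13, FN=10+7+6+6=29 → 64/106 = 0.6038
Highest is class 'complaint' with F1 score = 0.630.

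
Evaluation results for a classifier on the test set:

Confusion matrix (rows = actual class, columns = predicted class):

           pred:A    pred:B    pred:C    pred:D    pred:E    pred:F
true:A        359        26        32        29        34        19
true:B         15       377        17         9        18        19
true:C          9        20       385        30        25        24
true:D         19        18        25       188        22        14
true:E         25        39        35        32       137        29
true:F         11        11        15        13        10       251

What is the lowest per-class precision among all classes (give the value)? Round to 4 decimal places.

0.5569

Per-class precision (TP/(TP+FP)):
  A: TP=359, FP=15+9+19+25+11=79 → 359/438 = 0.81963
  B: TP=377, FP=26+20+18+39+11=114 → 377/491 = 0.76782
  C: TP=385, FP=32+17+25+35+15=124 → 385/509 = 0.75639
  D: TP=188, FP=29+9+30+32+13=113 → 188/301 = 0.62458
  E: TP=137, FP=34+18+25+22+10=109 → 137/246 = 0.55691
  F: TP=251, FP=19+19+24+14+29=105 → 251/356 = 0.70506
Lowest is class 'E' with precision = 0.5569.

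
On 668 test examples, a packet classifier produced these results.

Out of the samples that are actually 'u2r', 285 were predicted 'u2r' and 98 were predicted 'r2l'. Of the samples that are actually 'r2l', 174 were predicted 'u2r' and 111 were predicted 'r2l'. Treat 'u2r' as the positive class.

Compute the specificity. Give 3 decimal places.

0.389

Specificity = TN/(TN+FP) = 111/(111+174) = 0.389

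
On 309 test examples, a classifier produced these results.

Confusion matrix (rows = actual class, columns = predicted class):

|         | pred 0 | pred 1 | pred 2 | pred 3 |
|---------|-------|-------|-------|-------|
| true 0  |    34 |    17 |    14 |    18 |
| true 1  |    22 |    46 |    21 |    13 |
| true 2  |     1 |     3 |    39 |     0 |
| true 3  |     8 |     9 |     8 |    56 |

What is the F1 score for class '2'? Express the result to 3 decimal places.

Treat '2' as positive and all other classes as negative.
F1 score = 2·TP/(2·TP+FP+FN).
2: TP=39, FP=14+21+8=43, FN=1+3+0=4 → 78/125 = 0.6240

0.624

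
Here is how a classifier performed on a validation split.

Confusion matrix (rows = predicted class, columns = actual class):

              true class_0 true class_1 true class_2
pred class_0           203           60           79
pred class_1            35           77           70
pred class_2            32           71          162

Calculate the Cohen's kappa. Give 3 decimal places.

Observed agreement pₒ = trace/N = 442/789 = 0.5602
Expected agreement pₑ = Σ (rowᵢ·colᵢ)/N² = (270·342 + 208·182 + 311·265)/789² = 0.3415
κ = (pₒ − pₑ)/(1 − pₑ) = (0.5602 − 0.3415)/(1 − 0.3415) = 0.332

0.332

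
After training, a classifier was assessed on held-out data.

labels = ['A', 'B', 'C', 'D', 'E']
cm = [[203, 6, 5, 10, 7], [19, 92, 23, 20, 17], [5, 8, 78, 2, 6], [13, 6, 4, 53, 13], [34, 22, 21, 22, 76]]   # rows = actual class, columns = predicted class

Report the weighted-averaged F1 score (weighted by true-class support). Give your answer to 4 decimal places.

Per-class F1 score (2·TP/(2·TP+FP+FN)):
  A: TP=203, FP=19+5+13+34=71, FN=6+5+10+7=28 → 406/505 = 0.80396
  B: TP=92, FP=6+8+6+22=42, FN=19+23+20+17=79 → 184/305 = 0.60328
  C: TP=78, FP=5+23+4+21=53, FN=5+8+2+6=21 → 156/230 = 0.67826
  D: TP=53, FP=10+20+2+22=54, FN=13+6+4+13=36 → 106/196 = 0.54082
  E: TP=76, FP=7+17+6+13=43, FN=34+22+21+22=99 → 152/294 = 0.51701
Weighted-F1 score = Σ (supportᵢ/N)·F1 scoreᵢ with N=765: (231/765)·0.80396 + (171/765)·0.60328 + (99/765)·0.67826 + (89/765)·0.54082 + (175/765)·0.51701 = 0.6466

0.6466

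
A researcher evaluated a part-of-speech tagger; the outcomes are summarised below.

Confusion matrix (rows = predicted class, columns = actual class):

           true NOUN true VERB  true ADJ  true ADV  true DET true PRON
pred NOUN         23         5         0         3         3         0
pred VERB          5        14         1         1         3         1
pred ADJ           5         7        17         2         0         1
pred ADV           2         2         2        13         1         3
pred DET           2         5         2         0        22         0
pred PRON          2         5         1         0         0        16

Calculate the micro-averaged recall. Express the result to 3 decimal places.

0.621

Micro-averaging pools counts across classes: ΣTP=105, ΣFP=64, ΣFN=64.
Micro-recall = TP/(TP+FN) on pooled counts = 0.621 (equals overall accuracy in single-label multiclass).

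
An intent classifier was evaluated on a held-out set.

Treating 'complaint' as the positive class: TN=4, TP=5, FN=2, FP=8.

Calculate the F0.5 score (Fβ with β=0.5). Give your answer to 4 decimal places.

Fβ = (1+β²)·TP / ((1+β²)·TP + β²·FN + FP), with β²=1/4
= 1.25·5 / (1.25·5 + 0.25·2 + 8) = 0.4237

0.4237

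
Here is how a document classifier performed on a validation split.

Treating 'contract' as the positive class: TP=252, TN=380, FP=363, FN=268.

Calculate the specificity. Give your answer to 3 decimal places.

0.511

Specificity = TN/(TN+FP) = 380/(380+363) = 0.511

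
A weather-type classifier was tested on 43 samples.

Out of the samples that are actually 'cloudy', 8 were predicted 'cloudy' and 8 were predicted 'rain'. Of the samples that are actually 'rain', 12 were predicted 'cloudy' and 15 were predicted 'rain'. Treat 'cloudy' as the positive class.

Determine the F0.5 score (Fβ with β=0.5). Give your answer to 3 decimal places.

0.417

Fβ = (1+β²)·TP / ((1+β²)·TP + β²·FN + FP), with β²=1/4
= 1.25·8 / (1.25·8 + 0.25·8 + 12) = 0.417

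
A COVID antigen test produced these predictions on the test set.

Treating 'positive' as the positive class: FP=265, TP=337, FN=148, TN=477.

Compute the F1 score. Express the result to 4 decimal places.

0.6201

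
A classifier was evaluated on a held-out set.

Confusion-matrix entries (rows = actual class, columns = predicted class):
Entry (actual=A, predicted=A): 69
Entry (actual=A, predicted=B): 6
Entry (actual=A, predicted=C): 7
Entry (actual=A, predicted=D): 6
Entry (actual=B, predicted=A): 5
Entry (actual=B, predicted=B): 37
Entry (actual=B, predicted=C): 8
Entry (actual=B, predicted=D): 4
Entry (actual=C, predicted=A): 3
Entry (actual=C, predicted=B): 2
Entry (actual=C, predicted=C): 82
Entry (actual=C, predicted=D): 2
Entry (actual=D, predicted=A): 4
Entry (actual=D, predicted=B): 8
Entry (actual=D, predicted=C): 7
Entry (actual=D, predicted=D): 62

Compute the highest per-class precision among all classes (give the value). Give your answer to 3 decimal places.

Per-class precision (TP/(TP+FP)):
  A: TP=69, FP=5+3+4=12 → 69/81 = 0.8519
  B: TP=37, FP=6+2+8=16 → 37/53 = 0.6981
  C: TP=82, FP=7+8+7=22 → 82/104 = 0.7885
  D: TP=62, FP=6+4+2=12 → 62/74 = 0.8378
Highest is class 'A' with precision = 0.852.

0.852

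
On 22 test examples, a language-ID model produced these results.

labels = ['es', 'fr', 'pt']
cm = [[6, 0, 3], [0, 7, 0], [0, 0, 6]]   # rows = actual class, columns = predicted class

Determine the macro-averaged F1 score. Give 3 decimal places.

0.867

Per-class F1 score (2·TP/(2·TP+FP+FN)):
  es: TP=6, FP=0+0=0, FN=0+3=3 → 12/15 = 0.8000
  fr: TP=7, FP=0+0=0, FN=0+0=0 → 14/14 = 1.0000
  pt: TP=6, FP=3+0=3, FN=0+0=0 → 12/15 = 0.8000
Macro-F1 score = mean = (0.8000 + 1.0000 + 0.8000) / 3 = 0.867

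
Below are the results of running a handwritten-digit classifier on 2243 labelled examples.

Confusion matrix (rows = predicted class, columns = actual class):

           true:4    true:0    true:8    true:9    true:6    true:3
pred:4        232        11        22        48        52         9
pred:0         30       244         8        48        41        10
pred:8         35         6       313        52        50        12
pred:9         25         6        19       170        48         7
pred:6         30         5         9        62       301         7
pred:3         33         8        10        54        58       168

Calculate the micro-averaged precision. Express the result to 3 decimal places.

0.637

Micro-averaging pools counts across classes: ΣTP=1428, ΣFP=815, ΣFN=815.
Micro-precision = TP/(TP+FP) on pooled counts = 0.637 (equals overall accuracy in single-label multiclass).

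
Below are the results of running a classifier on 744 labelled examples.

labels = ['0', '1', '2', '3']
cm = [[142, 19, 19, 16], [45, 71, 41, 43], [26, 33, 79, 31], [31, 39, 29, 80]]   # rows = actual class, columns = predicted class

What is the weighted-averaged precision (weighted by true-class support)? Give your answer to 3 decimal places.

0.491

Per-class precision (TP/(TP+FP)):
  0: TP=142, FP=45+26+31=102 → 142/244 = 0.5820
  1: TP=71, FP=19+33+39=91 → 71/162 = 0.4383
  2: TP=79, FP=19+41+29=89 → 79/168 = 0.4702
  3: TP=80, FP=16+43+31=90 → 80/170 = 0.4706
Weighted-precision = Σ (supportᵢ/N)·precisionᵢ with N=744: (196/744)·0.5820 + (200/744)·0.4383 + (169/744)·0.4702 + (179/744)·0.4706 = 0.491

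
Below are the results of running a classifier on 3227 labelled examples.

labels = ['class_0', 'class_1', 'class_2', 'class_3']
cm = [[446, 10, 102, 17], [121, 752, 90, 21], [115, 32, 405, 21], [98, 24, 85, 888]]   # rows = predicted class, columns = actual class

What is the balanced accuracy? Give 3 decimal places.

0.756

Balanced accuracy = mean of per-class recall.
  class_0: recall = 446/780 = 0.5718
  class_1: recall = 752/818 = 0.9193
  class_2: recall = 405/682 = 0.5938
  class_3: recall = 888/947 = 0.9377
Mean = (0.5718 + 0.9193 + 0.5938 + 0.9377) / 4 = 0.756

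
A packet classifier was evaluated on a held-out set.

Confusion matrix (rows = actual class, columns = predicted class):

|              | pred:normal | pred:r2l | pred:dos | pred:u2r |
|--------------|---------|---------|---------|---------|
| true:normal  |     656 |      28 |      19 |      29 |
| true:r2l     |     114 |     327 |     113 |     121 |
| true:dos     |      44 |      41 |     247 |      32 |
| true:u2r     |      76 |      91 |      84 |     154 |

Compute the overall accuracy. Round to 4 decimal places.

0.6360

Accuracy = trace / total = (656+327+247+154=1384) / 2176 = 1384/2176 = 0.6360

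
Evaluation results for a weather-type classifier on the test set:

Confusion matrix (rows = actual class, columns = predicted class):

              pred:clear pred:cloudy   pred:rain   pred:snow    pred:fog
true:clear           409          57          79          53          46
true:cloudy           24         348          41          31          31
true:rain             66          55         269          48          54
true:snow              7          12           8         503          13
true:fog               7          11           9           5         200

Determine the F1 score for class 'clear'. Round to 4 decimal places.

0.7070

One-vs-rest for 'clear': TP = diagonal; FP = other classes predicted 'clear'; FN = 'clear' predicted as other.
F1 score = 2·TP/(2·TP+FP+FN).
clear: TP=409, FP=24+66+7+7=104, FN=57+79+53+46=235 → 818/1157 = 0.70700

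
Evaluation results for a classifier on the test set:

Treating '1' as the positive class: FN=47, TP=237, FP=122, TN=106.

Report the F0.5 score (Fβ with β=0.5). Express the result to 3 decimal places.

Fβ = (1+β²)·TP / ((1+β²)·TP + β²·FN + FP), with β²=1/4
= 1.25·237 / (1.25·237 + 0.25·47 + 122) = 0.689

0.689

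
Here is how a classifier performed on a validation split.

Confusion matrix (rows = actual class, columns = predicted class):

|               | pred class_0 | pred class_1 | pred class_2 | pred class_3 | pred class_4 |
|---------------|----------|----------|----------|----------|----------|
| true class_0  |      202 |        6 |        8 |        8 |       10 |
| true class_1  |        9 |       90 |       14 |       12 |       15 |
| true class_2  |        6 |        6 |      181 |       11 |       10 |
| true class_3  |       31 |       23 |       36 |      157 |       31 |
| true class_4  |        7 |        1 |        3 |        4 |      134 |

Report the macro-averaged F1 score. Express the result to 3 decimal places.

0.747

Per-class F1 score (2·TP/(2·TP+FP+FN)):
  class_0: TP=202, FP=9+6+31+7=53, FN=6+8+8+10=32 → 404/489 = 0.8262
  class_1: TP=90, FP=6+6+23+1=36, FN=9+14+12+15=50 → 180/266 = 0.6767
  class_2: TP=181, FP=8+14+36+3=61, FN=6+6+11+10=33 → 362/456 = 0.7939
  class_3: TP=157, FP=8+12+11+4=35, FN=31+23+36+31=121 → 314/470 = 0.6681
  class_4: TP=134, FP=10+15+10+31=66, FN=7+1+3+4=15 → 268/349 = 0.7679
Macro-F1 score = mean = (0.8262 + 0.6767 + 0.7939 + 0.6681 + 0.7679) / 5 = 0.747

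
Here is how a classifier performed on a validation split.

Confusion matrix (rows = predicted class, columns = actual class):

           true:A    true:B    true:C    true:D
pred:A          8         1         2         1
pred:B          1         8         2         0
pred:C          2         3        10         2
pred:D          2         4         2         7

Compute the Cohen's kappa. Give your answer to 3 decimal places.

0.467

Observed agreement pₒ = trace/N = 33/55 = 0.6000
Expected agreement pₑ = Σ (rowᵢ·colᵢ)/N² = (13·12 + 16·11 + 16·17 + 10·15)/55² = 0.2493
κ = (pₒ − pₑ)/(1 − pₑ) = (0.6000 − 0.2493)/(1 − 0.2493) = 0.467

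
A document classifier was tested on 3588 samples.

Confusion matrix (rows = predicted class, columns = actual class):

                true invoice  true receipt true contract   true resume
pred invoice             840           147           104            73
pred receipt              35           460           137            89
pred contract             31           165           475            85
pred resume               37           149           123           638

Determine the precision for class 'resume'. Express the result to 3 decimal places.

Take TP from the diagonal, FP from the rest of the 'resume' prediction marginal, FN from the rest of the 'resume' actual marginal.
precision = TP/(TP+FP).
resume: TP=638, FP=37+149+123=309 → 638/947 = 0.6737

0.674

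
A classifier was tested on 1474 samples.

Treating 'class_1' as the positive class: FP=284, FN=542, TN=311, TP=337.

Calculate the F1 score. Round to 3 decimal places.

0.449

Precision = TP/(TP+FP) = 337/621 = 0.5427
Recall = TP/(TP+FN) = 337/879 = 0.3834
F1 = 2·TP/(2·TP+FP+FN) = 674/1500 = 0.449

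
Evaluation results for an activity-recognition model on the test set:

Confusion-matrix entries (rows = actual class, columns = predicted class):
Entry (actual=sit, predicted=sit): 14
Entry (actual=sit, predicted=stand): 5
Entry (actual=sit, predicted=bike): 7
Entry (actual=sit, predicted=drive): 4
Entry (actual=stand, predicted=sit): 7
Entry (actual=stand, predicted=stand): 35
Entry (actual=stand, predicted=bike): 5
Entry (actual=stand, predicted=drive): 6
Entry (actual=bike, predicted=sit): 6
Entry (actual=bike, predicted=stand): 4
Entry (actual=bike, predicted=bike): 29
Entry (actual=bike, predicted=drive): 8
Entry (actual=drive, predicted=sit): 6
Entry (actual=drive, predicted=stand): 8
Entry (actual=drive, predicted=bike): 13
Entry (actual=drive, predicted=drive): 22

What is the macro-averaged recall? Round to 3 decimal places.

Per-class recall (TP/(TP+FN)):
  sit: TP=14, FN=5+7+4=16 → 14/30 = 0.4667
  stand: TP=35, FN=7+5+6=18 → 35/53 = 0.6604
  bike: TP=29, FN=6+4+8=18 → 29/47 = 0.6170
  drive: TP=22, FN=6+8+13=27 → 22/49 = 0.4490
Macro-recall = mean = (0.4667 + 0.6604 + 0.6170 + 0.4490) / 4 = 0.548

0.548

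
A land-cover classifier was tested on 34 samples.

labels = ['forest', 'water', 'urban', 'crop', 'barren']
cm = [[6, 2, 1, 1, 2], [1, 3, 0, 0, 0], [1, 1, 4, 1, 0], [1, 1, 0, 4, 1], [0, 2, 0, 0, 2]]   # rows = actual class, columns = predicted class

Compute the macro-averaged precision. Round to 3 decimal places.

Per-class precision (TP/(TP+FP)):
  forest: TP=6, FP=1+1+1+0=3 → 6/9 = 0.6667
  water: TP=3, FP=2+1+1+2=6 → 3/9 = 0.3333
  urban: TP=4, FP=1+0+0+0=1 → 4/5 = 0.8000
  crop: TP=4, FP=1+0+1+0=2 → 4/6 = 0.6667
  barren: TP=2, FP=2+0+0+1=3 → 2/5 = 0.4000
Macro-precision = mean = (0.6667 + 0.3333 + 0.8000 + 0.6667 + 0.4000) / 5 = 0.573

0.573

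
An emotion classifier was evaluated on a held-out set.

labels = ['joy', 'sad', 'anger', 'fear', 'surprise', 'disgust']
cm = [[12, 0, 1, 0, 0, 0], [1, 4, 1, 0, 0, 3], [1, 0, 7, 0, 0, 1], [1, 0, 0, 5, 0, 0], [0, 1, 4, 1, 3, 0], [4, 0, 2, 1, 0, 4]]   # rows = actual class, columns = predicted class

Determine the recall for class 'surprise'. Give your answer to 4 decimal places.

0.3333

Treat 'surprise' as positive and all other classes as negative.
recall = TP/(TP+FN).
surprise: TP=3, FN=0+1+4+1+0=6 → 3/9 = 0.33333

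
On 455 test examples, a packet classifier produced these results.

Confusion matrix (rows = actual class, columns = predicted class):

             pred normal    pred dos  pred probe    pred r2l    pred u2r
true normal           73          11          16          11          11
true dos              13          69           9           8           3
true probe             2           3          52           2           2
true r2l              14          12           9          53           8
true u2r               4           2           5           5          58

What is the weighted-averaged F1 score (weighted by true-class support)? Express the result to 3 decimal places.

Per-class F1 score (2·TP/(2·TP+FP+FN)):
  normal: TP=73, FP=13+2+14+4=33, FN=11+16+11+11=49 → 146/228 = 0.6404
  dos: TP=69, FP=11+3+12+2=28, FN=13+9+8+3=33 → 138/199 = 0.6935
  probe: TP=52, FP=16+9+9+5=39, FN=2+3+2+2=9 → 104/152 = 0.6842
  r2l: TP=53, FP=11+8+2+5=26, FN=14+12+9+8=43 → 106/175 = 0.6057
  u2r: TP=58, FP=11+3+2+8=24, FN=4+2+5+5=16 → 116/156 = 0.7436
Weighted-F1 score = Σ (supportᵢ/N)·F1 scoreᵢ with N=455: (122/455)·0.6404 + (102/455)·0.6935 + (61/455)·0.6842 + (96/455)·0.6057 + (74/455)·0.7436 = 0.668

0.668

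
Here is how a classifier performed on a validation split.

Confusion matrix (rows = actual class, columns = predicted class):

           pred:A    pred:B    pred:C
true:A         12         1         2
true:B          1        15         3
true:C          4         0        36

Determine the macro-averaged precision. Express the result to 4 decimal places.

Per-class precision (TP/(TP+FP)):
  A: TP=12, FP=1+4=5 → 12/17 = 0.70588
  B: TP=15, FP=1+0=1 → 15/16 = 0.93750
  C: TP=36, FP=2+3=5 → 36/41 = 0.87805
Macro-precision = mean = (0.70588 + 0.93750 + 0.87805) / 3 = 0.8405

0.8405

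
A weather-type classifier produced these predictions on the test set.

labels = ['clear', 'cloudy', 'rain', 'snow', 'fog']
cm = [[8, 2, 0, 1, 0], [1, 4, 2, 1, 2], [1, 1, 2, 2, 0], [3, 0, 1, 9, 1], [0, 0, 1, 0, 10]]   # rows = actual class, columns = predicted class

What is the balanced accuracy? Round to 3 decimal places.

Balanced accuracy = mean of per-class recall.
  clear: recall = 8/11 = 0.7273
  cloudy: recall = 4/10 = 0.4000
  rain: recall = 2/6 = 0.3333
  snow: recall = 9/14 = 0.6429
  fog: recall = 10/11 = 0.9091
Mean = (0.7273 + 0.4000 + 0.3333 + 0.6429 + 0.9091) / 5 = 0.603

0.603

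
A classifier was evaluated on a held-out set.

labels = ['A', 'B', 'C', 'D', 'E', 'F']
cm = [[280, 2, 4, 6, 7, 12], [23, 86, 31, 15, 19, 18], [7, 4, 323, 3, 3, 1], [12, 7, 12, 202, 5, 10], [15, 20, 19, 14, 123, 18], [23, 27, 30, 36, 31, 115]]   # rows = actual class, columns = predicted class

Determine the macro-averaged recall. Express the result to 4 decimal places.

0.6896

Per-class recall (TP/(TP+FN)):
  A: TP=280, FN=2+4+6+7+12=31 → 280/311 = 0.90032
  B: TP=86, FN=23+31+15+19+18=106 → 86/192 = 0.44792
  C: TP=323, FN=7+4+3+3+1=18 → 323/341 = 0.94721
  D: TP=202, FN=12+7+12+5+10=46 → 202/248 = 0.81452
  E: TP=123, FN=15+20+19+14+18=86 → 123/209 = 0.58852
  F: TP=115, FN=23+27+30+36+31=147 → 115/262 = 0.43893
Macro-recall = mean = (0.90032 + 0.44792 + 0.94721 + 0.81452 + 0.58852 + 0.43893) / 6 = 0.6896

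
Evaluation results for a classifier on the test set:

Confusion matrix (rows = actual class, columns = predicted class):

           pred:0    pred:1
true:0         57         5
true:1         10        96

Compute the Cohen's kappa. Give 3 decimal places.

0.811

Observed agreement pₒ = trace/N = 153/168 = 0.9107
Expected agreement pₑ = Σ (rowᵢ·colᵢ)/N² = (62·67 + 106·101)/168² = 0.5265
κ = (pₒ − pₑ)/(1 − pₑ) = (0.9107 − 0.5265)/(1 − 0.5265) = 0.811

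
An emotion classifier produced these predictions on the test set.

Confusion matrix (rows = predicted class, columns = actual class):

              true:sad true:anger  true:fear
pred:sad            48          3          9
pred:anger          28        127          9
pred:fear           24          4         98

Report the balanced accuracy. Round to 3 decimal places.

0.758

Balanced accuracy = mean of per-class recall.
  sad: recall = 48/100 = 0.4800
  anger: recall = 127/134 = 0.9478
  fear: recall = 98/116 = 0.8448
Mean = (0.4800 + 0.9478 + 0.8448) / 3 = 0.758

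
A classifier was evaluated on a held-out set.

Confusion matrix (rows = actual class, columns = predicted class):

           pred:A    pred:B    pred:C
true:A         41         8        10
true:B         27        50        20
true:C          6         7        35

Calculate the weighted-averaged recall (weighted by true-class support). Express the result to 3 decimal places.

0.618

Per-class recall (TP/(TP+FN)):
  A: TP=41, FN=8+10=18 → 41/59 = 0.6949
  B: TP=50, FN=27+20=47 → 50/97 = 0.5155
  C: TP=35, FN=6+7=13 → 35/48 = 0.7292
Weighted-recall = Σ (supportᵢ/N)·recallᵢ with N=204: (59/204)·0.6949 + (97/204)·0.5155 + (48/204)·0.7292 = 0.618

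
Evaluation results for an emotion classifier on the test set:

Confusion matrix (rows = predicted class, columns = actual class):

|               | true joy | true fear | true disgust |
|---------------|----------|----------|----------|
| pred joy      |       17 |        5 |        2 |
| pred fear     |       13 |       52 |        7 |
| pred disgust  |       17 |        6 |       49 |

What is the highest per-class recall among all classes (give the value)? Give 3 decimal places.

0.845

Per-class recall (TP/(TP+FN)):
  joy: TP=17, FN=13+17=30 → 17/47 = 0.3617
  fear: TP=52, FN=5+6=11 → 52/63 = 0.8254
  disgust: TP=49, FN=2+7=9 → 49/58 = 0.8448
Highest is class 'disgust' with recall = 0.845.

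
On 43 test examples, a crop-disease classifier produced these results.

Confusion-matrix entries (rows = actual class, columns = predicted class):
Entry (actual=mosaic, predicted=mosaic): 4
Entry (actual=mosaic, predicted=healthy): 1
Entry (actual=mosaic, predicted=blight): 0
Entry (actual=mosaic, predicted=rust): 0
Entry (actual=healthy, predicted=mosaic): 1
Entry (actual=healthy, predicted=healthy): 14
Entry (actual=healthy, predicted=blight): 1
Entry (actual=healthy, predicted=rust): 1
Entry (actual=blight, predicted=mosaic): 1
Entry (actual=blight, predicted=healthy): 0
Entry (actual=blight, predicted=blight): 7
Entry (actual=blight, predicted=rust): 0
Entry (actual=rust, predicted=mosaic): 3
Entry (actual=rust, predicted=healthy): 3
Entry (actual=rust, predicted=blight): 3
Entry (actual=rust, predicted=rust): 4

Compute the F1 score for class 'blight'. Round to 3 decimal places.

Treat 'blight' as positive and all other classes as negative.
F1 score = 2·TP/(2·TP+FP+FN).
blight: TP=7, FP=0+1+3=4, FN=1+0+0=1 → 14/19 = 0.7368

0.737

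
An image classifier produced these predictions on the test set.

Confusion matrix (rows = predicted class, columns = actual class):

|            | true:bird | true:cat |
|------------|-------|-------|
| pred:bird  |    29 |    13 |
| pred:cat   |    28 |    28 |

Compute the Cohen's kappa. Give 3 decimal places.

Observed agreement pₒ = trace/N = 57/98 = 0.5816
Expected agreement pₑ = Σ (rowᵢ·colᵢ)/N² = (57·42 + 41·56)/98² = 0.4883
κ = (pₒ − pₑ)/(1 − pₑ) = (0.5816 − 0.4883)/(1 − 0.4883) = 0.182

0.182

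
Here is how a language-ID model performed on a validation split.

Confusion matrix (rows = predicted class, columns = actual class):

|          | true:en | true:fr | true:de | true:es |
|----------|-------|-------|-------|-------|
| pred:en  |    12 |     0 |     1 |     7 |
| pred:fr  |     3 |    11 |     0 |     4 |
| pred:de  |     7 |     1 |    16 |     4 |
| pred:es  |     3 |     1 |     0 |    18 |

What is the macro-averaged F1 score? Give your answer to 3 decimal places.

0.652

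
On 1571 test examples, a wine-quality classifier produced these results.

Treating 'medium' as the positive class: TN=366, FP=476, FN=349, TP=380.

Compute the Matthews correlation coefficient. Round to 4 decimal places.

-0.0441

MCC = (TP·TN − FP·FN) / √((TP+FP)(TP+FN)(TN+FP)(TN+FN))
Numerator = 380·366 − 476·349 = -27044
Denominator = √(856·729·842·715) = √375681168720 = 612928.3553
MCC = -27044 / 612928.3553 = -0.0441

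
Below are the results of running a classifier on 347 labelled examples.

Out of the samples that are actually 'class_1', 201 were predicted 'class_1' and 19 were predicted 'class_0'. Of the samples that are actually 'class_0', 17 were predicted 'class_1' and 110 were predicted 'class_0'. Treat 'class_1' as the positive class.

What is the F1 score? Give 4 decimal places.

0.9178

Precision = TP/(TP+FP) = 201/218 = 0.9220
Recall = TP/(TP+FN) = 201/220 = 0.9136
F1 = 2·TP/(2·TP+FP+FN) = 402/438 = 0.9178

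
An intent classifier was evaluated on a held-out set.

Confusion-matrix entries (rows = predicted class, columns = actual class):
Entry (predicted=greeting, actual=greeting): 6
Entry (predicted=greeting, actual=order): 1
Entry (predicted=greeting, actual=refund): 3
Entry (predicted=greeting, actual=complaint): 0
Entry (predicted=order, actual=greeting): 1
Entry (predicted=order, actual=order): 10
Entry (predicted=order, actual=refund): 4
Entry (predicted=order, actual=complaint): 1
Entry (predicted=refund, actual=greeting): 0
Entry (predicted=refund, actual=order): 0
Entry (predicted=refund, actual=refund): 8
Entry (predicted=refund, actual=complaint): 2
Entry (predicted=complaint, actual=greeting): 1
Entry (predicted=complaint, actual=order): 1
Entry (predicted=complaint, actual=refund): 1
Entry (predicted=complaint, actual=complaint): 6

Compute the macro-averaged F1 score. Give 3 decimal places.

0.666

Per-class F1 score (2·TP/(2·TP+FP+FN)):
  greeting: TP=6, FP=1+3+0=4, FN=1+0+1=2 → 12/18 = 0.6667
  order: TP=10, FP=1+4+1=6, FN=1+0+1=2 → 20/28 = 0.7143
  refund: TP=8, FP=0+0+2=2, FN=3+4+1=8 → 16/26 = 0.6154
  complaint: TP=6, FP=1+1+1=3, FN=0+1+2=3 → 12/18 = 0.6667
Macro-F1 score = mean = (0.6667 + 0.7143 + 0.6154 + 0.6667) / 4 = 0.666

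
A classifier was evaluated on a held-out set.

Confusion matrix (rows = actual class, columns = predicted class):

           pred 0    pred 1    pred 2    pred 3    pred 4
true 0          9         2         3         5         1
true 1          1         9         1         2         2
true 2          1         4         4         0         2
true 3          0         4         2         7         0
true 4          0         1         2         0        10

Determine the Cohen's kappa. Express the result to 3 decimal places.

0.428

Observed agreement pₒ = trace/N = 39/72 = 0.5417
Expected agreement pₑ = Σ (rowᵢ·colᵢ)/N² = (20·11 + 15·20 + 11·12 + 13·14 + 13·15)/72² = 0.1985
κ = (pₒ − pₑ)/(1 − pₑ) = (0.5417 − 0.1985)/(1 − 0.1985) = 0.428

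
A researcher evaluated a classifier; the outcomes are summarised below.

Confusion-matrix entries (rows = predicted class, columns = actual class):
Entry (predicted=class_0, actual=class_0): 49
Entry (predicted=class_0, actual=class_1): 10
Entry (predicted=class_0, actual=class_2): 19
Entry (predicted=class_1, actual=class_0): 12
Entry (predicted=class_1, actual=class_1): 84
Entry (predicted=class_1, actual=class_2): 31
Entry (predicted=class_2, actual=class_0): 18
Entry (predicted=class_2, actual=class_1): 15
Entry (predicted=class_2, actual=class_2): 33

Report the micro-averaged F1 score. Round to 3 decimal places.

Micro-averaging pools counts across classes: ΣTP=166, ΣFP=105, ΣFN=105.
Micro-F1 score = 2·TP/(2·TP+FP+FN) on pooled counts = 0.613 (equals overall accuracy in single-label multiclass).

0.613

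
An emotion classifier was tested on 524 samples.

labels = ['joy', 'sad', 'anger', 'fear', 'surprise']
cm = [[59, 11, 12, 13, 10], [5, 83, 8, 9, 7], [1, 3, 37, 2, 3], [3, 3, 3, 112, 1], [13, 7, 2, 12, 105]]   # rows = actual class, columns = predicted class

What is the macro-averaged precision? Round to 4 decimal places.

Per-class precision (TP/(TP+FP)):
  joy: TP=59, FP=5+1+3+13=22 → 59/81 = 0.72840
  sad: TP=83, FP=11+3+3+7=24 → 83/107 = 0.77570
  anger: TP=37, FP=12+8+3+2=25 → 37/62 = 0.59677
  fear: TP=112, FP=13+9+2+12=36 → 112/148 = 0.75676
  surprise: TP=105, FP=10+7+3+1=21 → 105/126 = 0.83333
Macro-precision = mean = (0.72840 + 0.77570 + 0.59677 + 0.75676 + 0.83333) / 5 = 0.7382

0.7382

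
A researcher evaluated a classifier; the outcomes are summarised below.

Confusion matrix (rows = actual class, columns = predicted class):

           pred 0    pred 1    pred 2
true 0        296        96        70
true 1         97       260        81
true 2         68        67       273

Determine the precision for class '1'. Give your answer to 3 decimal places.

0.615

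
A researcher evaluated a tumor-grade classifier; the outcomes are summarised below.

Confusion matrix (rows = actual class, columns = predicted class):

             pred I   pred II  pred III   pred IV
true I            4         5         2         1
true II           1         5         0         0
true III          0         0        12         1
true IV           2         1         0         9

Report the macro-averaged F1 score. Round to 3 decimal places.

Per-class F1 score (2·TP/(2·TP+FP+FN)):
  I: TP=4, FP=1+0+2=3, FN=5+2+1=8 → 8/19 = 0.4211
  II: TP=5, FP=5+0+1=6, FN=1+0+0=1 → 10/17 = 0.5882
  III: TP=12, FP=2+0+0=2, FN=0+0+1=1 → 24/27 = 0.8889
  IV: TP=9, FP=1+0+1=2, FN=2+1+0=3 → 18/23 = 0.7826
Macro-F1 score = mean = (0.4211 + 0.5882 + 0.8889 + 0.7826) / 4 = 0.670

0.670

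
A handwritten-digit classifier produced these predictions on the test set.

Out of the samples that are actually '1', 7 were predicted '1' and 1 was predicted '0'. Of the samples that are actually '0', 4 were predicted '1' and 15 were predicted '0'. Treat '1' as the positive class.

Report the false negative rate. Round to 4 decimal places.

0.1250

FNR = FN/(FN+TP) = 1/(1+7) = 0.1250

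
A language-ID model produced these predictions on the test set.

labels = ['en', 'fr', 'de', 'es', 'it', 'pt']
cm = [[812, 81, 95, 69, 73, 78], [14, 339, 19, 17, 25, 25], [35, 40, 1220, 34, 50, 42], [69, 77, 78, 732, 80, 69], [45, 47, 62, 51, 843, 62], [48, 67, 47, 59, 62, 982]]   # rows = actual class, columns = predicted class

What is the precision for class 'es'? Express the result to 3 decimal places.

0.761

One-vs-rest for 'es': TP = diagonal; FP = other classes predicted 'es'; FN = 'es' predicted as other.
precision = TP/(TP+FP).
es: TP=732, FP=69+17+34+51+59=230 → 732/962 = 0.7609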